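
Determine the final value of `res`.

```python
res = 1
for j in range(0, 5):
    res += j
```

11

j=0: res = 1+0 = 1
j=1: res = 1+1 = 2
j=2: res = 2+2 = 4
j=3: res = 4+3 = 7
j=4: res = 7+4 = 11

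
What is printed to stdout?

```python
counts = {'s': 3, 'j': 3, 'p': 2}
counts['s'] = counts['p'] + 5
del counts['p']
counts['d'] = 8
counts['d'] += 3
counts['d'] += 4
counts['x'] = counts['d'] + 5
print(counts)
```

{'s': 7, 'j': 3, 'd': 15, 'x': 20}

counts['s'] = counts['p']+5 = 7 → {'s': 7, 'j': 3, 'p': 2}
del 'p' → {'s': 7, 'j': 3}
counts['d'] = 8 → {'s': 7, 'j': 3, 'd': 8}
counts['d'] = 8+3 = 11 → {'s': 7, 'j': 3, 'd': 11}
counts['d'] = 11+4 = 15 → {'s': 7, 'j': 3, 'd': 15}
counts['x'] = counts['d']+5 = 20 → {'s': 7, 'j': 3, 'd': 15, 'x': 20}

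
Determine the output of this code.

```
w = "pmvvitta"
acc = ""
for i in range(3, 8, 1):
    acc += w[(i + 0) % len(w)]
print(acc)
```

vitta

i=3: add w[3]='v' → 'v'
i=4: add w[4]='i' → 'vi'
i=5: add w[5]='t' → 'vit'
i=6: add w[6]='t' → 'vitt'
i=7: add w[7]='a' → 'vitta'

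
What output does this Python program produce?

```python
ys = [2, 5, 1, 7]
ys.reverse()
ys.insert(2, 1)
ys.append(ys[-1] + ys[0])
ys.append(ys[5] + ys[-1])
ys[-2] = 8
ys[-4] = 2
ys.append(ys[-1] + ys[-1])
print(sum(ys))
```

75

reverse → [7, 1, 5, 2]
insert 1 at 2 → [7, 1, 1, 5, 2]
append ys[-1]+ys[0] = 2+7 = 9 → [7, 1, 1, 5, 2, 9]
append ys[5]+ys[-1] = 9+9 = 18 → [7, 1, 1, 5, 2, 9, 18]
ys[-2] = 8 → [7, 1, 1, 5, 2, 8, 18]
ys[-4] = 2 → [7, 1, 1, 2, 2, 8, 18]
append ys[-1]+ys[-1] = 18+18 = 36 → [7, 1, 1, 2, 2, 8, 18, 36]
sum = 75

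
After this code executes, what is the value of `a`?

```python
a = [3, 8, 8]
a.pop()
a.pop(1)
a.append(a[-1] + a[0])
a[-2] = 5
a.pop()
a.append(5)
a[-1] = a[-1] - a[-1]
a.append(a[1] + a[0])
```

[5, 0, 5]

pop() removes 8 → [3, 8]
pop(1) removes 8 → [3]
append a[-1]+a[0] = 3+3 = 6 → [3, 6]
a[-2] = 5 → [5, 6]
pop() removes 6 → [5]
append 5 → [5, 5]
a[-1] = a[-1]-a[-1] = 5-5 = 0 → [5, 0]
append a[1]+a[0] = 0+5 = 5 → [5, 0, 5]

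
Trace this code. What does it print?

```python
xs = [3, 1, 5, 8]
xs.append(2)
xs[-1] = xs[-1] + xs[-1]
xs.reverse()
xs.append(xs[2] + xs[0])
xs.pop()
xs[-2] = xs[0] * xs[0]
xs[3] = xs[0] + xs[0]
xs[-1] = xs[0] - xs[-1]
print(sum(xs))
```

26

append 2 → [3, 1, 5, 8, 2]
xs[-1] = xs[-1]+xs[-1] = 2+2 = 4 → [3, 1, 5, 8, 4]
reverse → [4, 8, 5, 1, 3]
append xs[2]+xs[0] = 5+4 = 9 → [4, 8, 5, 1, 3, 9]
pop() removes 9 → [4, 8, 5, 1, 3]
xs[-2] = xs[0]*xs[0] = 4*4 = 16 → [4, 8, 5, 16, 3]
xs[3] = xs[0]+xs[0] = 4+4 = 8 → [4, 8, 5, 8, 3]
xs[-1] = xs[0]-xs[-1] = 4-3 = 1 → [4, 8, 5, 8, 1]
sum = 26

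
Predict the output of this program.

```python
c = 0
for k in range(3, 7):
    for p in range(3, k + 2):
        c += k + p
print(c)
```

k=3,p=3: c = 0+6 = 6
k=3,p=4: c = 6+7 = 13
k=4,p=3: c = 13+7 = 20
k=4,p=4: c = 20+8 = 28
k=4,p=5: c = 28+9 = 37
k=5,p=3: c = 37+8 = 45
k=5,p=4: c = 45+9 = 54
k=5,p=5: c = 54+10 = 64
k=5,p=6: c = 64+11 = 75
k=6,p=3: c = 75+9 = 84
k=6,p=4: c = 84+10 = 94
k=6,p=5: c = 94+11 = 105
k=6,p=6: c = 105+12 = 117
k=6,p=7: c = 117+13 = 130

130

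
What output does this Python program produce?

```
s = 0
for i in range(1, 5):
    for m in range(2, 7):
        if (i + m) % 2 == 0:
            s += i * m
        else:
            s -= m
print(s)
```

i=1,m=2: odd sum, s = 0-2 = -2
i=1,m=3: even sum, s = (-2)+3 = 1
i=1,m=4: odd sum, s = 1-4 = -3
i=1,m=5: even sum, s = (-3)+5 = 2
i=1,m=6: odd sum, s = 2-6 = -4
i=2,m=2: even sum, s = (-4)+4 = 0
i=2,m=3: odd sum, s = 0-3 = -3
i=2,m=4: even sum, s = (-3)+8 = 5
i=2,m=5: odd sum, s = 5-5 = 0
i=2,m=6: even sum, s = 0+12 = 12
i=3,m=2: odd sum, s = 12-2 = 10
i=3,m=3: even sum, s = 10+9 = 19
i=3,m=4: odd sum, s = 19-4 = 15
i=3,m=5: even sum, s = 15+15 = 30
i=3,m=6: odd sum, s = 30-6 = 24
i=4,m=2: even sum, s = 24+8 = 32
i=4,m=3: odd sum, s = 32-3 = 29
i=4,m=4: even sum, s = 29+16 = 45
i=4,m=5: odd sum, s = 45-5 = 40
i=4,m=6: even sum, s = 40+24 = 64

64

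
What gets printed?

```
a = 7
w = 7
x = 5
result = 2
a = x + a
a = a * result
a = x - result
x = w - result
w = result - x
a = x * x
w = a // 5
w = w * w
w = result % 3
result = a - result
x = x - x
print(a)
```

a = 5+7 = 12
a = 12*2 = 24
a = 5-2 = 3
x = 7-2 = 5
w = 2-5 = -3
a = 5*5 = 25
w = 25//5 = 5
w = 5*5 = 25
w = 2%3 = 2
result = 25-2 = 23
x = 5-5 = 0

25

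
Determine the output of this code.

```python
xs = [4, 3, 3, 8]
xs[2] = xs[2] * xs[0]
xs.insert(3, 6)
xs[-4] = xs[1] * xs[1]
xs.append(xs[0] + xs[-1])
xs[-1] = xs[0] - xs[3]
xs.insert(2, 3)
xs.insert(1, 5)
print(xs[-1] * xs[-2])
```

-16

xs[2] = xs[2]*xs[0] = 3*4 = 12 → [4, 3, 12, 8]
insert 6 at 3 → [4, 3, 12, 6, 8]
xs[-4] = xs[1]*xs[1] = 3*3 = 9 → [4, 9, 12, 6, 8]
append xs[0]+xs[-1] = 4+8 = 12 → [4, 9, 12, 6, 8, 12]
xs[-1] = xs[0]-xs[3] = 4-6 = -2 → [4, 9, 12, 6, 8, -2]
insert 3 at 2 → [4, 9, 3, 12, 6, 8, -2]
insert 5 at 1 → [4, 5, 9, 3, 12, 6, 8, -2]
xs[-1]*xs[-2] = (-2)*8 = -16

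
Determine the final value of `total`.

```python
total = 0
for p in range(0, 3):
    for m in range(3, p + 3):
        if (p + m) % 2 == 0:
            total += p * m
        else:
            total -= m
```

8

p=1,m=3: even sum, total = 0+3 = 3
p=2,m=3: odd sum, total = 3-3 = 0
p=2,m=4: even sum, total = 0+8 = 8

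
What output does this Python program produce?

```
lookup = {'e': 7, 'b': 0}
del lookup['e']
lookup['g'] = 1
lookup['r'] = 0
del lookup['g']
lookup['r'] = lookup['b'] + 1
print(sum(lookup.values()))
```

1

del 'e' → {'b': 0}
lookup['g'] = 1 → {'b': 0, 'g': 1}
lookup['r'] = 0 → {'b': 0, 'g': 1, 'r': 0}
del 'g' → {'b': 0, 'r': 0}
lookup['r'] = lookup['b']+1 = 1 → {'b': 0, 'r': 1}
sum of values = 1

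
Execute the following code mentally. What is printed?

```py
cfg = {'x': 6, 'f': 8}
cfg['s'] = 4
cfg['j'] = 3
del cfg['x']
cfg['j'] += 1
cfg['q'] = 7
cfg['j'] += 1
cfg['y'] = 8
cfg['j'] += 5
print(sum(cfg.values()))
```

37

cfg['s'] = 4 → {'x': 6, 'f': 8, 's': 4}
cfg['j'] = 3 → {'x': 6, 'f': 8, 's': 4, 'j': 3}
del 'x' → {'f': 8, 's': 4, 'j': 3}
cfg['j'] = 3+1 = 4 → {'f': 8, 's': 4, 'j': 4}
cfg['q'] = 7 → {'f': 8, 's': 4, 'j': 4, 'q': 7}
cfg['j'] = 4+1 = 5 → {'f': 8, 's': 4, 'j': 5, 'q': 7}
cfg['y'] = 8 → {'f': 8, 's': 4, 'j': 5, 'q': 7, 'y': 8}
cfg['j'] = 5+5 = 10 → {'f': 8, 's': 4, 'j': 10, 'q': 7, 'y': 8}
sum of values = 37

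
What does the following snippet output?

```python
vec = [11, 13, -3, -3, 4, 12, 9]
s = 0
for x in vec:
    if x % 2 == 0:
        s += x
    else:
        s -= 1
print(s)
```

x=11: not even, s = 0-1 = -1
x=13: not even, s = (-1)-1 = -2
x=-3: not even, s = (-2)-1 = -3
x=-3: not even, s = (-3)-1 = -4
x=4: even, s = (-4)+4 = 0
x=12: even, s = 0+12 = 12
x=9: not even, s = 12-1 = 11

11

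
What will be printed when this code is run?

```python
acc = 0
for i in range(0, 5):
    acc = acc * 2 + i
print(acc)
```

26

i=0: acc = 0*2+0 = 0
i=1: acc = 0*2+1 = 1
i=2: acc = 1*2+2 = 4
i=3: acc = 4*2+3 = 11
i=4: acc = 11*2+4 = 26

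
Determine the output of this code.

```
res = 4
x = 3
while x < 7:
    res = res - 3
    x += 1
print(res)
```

-8

x=3: res = 4-3 = 1
x=4: res = 1-3 = -2
x=5: res = (-2)-3 = -5
x=6: res = (-5)-3 = -8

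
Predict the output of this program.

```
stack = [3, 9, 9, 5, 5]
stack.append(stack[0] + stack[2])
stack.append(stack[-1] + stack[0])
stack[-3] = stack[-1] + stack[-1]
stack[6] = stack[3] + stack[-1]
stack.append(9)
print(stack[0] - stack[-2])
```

append stack[0]+stack[2] = 3+9 = 12 → [3, 9, 9, 5, 5, 12]
append stack[-1]+stack[0] = 12+3 = 15 → [3, 9, 9, 5, 5, 12, 15]
stack[-3] = stack[-1]+stack[-1] = 15+15 = 30 → [3, 9, 9, 5, 30, 12, 15]
stack[6] = stack[3]+stack[-1] = 5+15 = 20 → [3, 9, 9, 5, 30, 12, 20]
append 9 → [3, 9, 9, 5, 30, 12, 20, 9]
stack[0]-stack[-2] = 3-20 = -17

-17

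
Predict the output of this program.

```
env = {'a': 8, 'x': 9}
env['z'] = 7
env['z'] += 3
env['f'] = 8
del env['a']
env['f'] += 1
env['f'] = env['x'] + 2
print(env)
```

{'x': 9, 'z': 10, 'f': 11}

env['z'] = 7 → {'a': 8, 'x': 9, 'z': 7}
env['z'] = 7+3 = 10 → {'a': 8, 'x': 9, 'z': 10}
env['f'] = 8 → {'a': 8, 'x': 9, 'z': 10, 'f': 8}
del 'a' → {'x': 9, 'z': 10, 'f': 8}
env['f'] = 8+1 = 9 → {'x': 9, 'z': 10, 'f': 9}
env['f'] = env['x']+2 = 11 → {'x': 9, 'z': 10, 'f': 11}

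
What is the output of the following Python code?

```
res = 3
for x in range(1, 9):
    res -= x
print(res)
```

x=1: res = 3-1 = 2
x=2: res = 2-2 = 0
x=3: res = 0-3 = -3
x=4: res = (-3)-4 = -7
x=5: res = (-7)-5 = -12
x=6: res = (-12)-6 = -18
x=7: res = (-18)-7 = -25
x=8: res = (-25)-8 = -33

-33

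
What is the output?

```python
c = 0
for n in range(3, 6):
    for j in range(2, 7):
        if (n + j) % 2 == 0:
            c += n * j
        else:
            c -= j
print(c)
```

80

n=3,j=2: odd sum, c = 0-2 = -2
n=3,j=3: even sum, c = (-2)+9 = 7
n=3,j=4: odd sum, c = 7-4 = 3
n=3,j=5: even sum, c = 3+15 = 18
n=3,j=6: odd sum, c = 18-6 = 12
n=4,j=2: even sum, c = 12+8 = 20
n=4,j=3: odd sum, c = 20-3 = 17
n=4,j=4: even sum, c = 17+16 = 33
n=4,j=5: odd sum, c = 33-5 = 28
n=4,j=6: even sum, c = 28+24 = 52
n=5,j=2: odd sum, c = 52-2 = 50
n=5,j=3: even sum, c = 50+15 = 65
n=5,j=4: odd sum, c = 65-4 = 61
n=5,j=5: even sum, c = 61+25 = 86
n=5,j=6: odd sum, c = 86-6 = 80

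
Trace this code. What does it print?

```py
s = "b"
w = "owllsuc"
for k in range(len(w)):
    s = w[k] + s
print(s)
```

cusllwob

k=0: prepend 'o' → 'ob'
k=1: prepend 'w' → 'wob'
k=2: prepend 'l' → 'lwob'
k=3: prepend 'l' → 'llwob'
k=4: prepend 's' → 'sllwob'
k=5: prepend 'u' → 'usllwob'
k=6: prepend 'c' → 'cusllwob'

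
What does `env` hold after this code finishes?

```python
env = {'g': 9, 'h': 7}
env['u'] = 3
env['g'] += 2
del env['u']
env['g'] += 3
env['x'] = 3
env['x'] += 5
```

env['u'] = 3 → {'g': 9, 'h': 7, 'u': 3}
env['g'] = 9+2 = 11 → {'g': 11, 'h': 7, 'u': 3}
del 'u' → {'g': 11, 'h': 7}
env['g'] = 11+3 = 14 → {'g': 14, 'h': 7}
env['x'] = 3 → {'g': 14, 'h': 7, 'x': 3}
env['x'] = 3+5 = 8 → {'g': 14, 'h': 7, 'x': 8}

{'g': 14, 'h': 7, 'x': 8}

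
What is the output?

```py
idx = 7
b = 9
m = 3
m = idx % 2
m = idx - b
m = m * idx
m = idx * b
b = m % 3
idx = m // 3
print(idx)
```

21

m = 7%2 = 1
m = 7-9 = -2
m = (-2)*7 = -14
m = 7*9 = 63
b = 63%3 = 0
idx = 63//3 = 21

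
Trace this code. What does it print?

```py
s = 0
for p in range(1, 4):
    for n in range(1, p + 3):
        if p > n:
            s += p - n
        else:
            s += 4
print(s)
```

40

p=1,n=1: not 1>1, s = 0+4 = 4
p=1,n=2: not 1>2, s = 4+4 = 8
p=1,n=3: not 1>3, s = 8+4 = 12
p=2,n=1: 2>1, s = 12+1 = 13
p=2,n=2: not 2>2, s = 13+4 = 17
p=2,n=3: not 2>3, s = 17+4 = 21
p=2,n=4: not 2>4, s = 21+4 = 25
p=3,n=1: 3>1, s = 25+2 = 27
p=3,n=2: 3>2, s = 27+1 = 28
p=3,n=3: not 3>3, s = 28+4 = 32
p=3,n=4: not 3>4, s = 32+4 = 36
p=3,n=5: not 3>5, s = 36+4 = 40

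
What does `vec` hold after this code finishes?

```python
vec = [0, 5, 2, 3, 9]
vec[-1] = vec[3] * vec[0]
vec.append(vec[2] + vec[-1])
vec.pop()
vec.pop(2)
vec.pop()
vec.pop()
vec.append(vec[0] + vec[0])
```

vec[-1] = vec[3]*vec[0] = 3*0 = 0 → [0, 5, 2, 3, 0]
append vec[2]+vec[-1] = 2+0 = 2 → [0, 5, 2, 3, 0, 2]
pop() removes 2 → [0, 5, 2, 3, 0]
pop(2) removes 2 → [0, 5, 3, 0]
pop() removes 0 → [0, 5, 3]
pop() removes 3 → [0, 5]
append vec[0]+vec[0] = 0+0 = 0 → [0, 5, 0]

[0, 5, 0]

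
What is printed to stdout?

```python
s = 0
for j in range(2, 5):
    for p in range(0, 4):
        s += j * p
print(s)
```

j=2,p=0: s = 0+0 = 0
j=2,p=1: s = 0+2 = 2
j=2,p=2: s = 2+4 = 6
j=2,p=3: s = 6+6 = 12
j=3,p=0: s = 12+0 = 12
j=3,p=1: s = 12+3 = 15
j=3,p=2: s = 15+6 = 21
j=3,p=3: s = 21+9 = 30
j=4,p=0: s = 30+0 = 30
j=4,p=1: s = 30+4 = 34
j=4,p=2: s = 34+8 = 42
j=4,p=3: s = 42+12 = 54

54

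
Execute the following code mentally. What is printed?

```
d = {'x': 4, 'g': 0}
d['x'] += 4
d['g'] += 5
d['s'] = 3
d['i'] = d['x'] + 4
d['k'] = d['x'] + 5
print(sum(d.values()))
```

41

d['x'] = 4+4 = 8 → {'x': 8, 'g': 0}
d['g'] = 0+5 = 5 → {'x': 8, 'g': 5}
d['s'] = 3 → {'x': 8, 'g': 5, 's': 3}
d['i'] = d['x']+4 = 12 → {'x': 8, 'g': 5, 's': 3, 'i': 12}
d['k'] = d['x']+5 = 13 → {'x': 8, 'g': 5, 's': 3, 'i': 12, 'k': 13}
sum of values = 41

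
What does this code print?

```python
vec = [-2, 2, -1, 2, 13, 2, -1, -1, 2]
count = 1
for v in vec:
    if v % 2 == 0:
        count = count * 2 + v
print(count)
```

v=-2: even, count = 1*2+(-2) = 0
v=2: even, count = 0*2+2 = 2
v=-1: not even
v=2: even, count = 2*2+2 = 6
v=13: not even
v=2: even, count = 6*2+2 = 14
v=-1: not even
v=-1: not even
v=2: even, count = 14*2+2 = 30

30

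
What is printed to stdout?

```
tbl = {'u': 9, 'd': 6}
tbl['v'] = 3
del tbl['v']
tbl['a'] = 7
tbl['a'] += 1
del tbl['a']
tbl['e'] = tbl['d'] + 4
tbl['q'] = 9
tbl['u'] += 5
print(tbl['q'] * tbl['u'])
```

tbl['v'] = 3 → {'u': 9, 'd': 6, 'v': 3}
del 'v' → {'u': 9, 'd': 6}
tbl['a'] = 7 → {'u': 9, 'd': 6, 'a': 7}
tbl['a'] = 7+1 = 8 → {'u': 9, 'd': 6, 'a': 8}
del 'a' → {'u': 9, 'd': 6}
tbl['e'] = tbl['d']+4 = 10 → {'u': 9, 'd': 6, 'e': 10}
tbl['q'] = 9 → {'u': 9, 'd': 6, 'e': 10, 'q': 9}
tbl['u'] = 9+5 = 14 → {'u': 14, 'd': 6, 'e': 10, 'q': 9}
tbl['q']*tbl['u'] = 9*14 = 126

126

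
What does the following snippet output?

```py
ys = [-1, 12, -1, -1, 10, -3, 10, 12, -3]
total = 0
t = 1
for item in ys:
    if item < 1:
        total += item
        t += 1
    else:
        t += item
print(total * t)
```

-450

item=-1: <1, total = 0+(-1) = -1; t=2
item=12: not <1; t=14
item=-1: <1, total = (-1)+(-1) = -2; t=15
item=-1: <1, total = (-2)+(-1) = -3; t=16
item=10: not <1; t=26
item=-3: <1, total = (-3)+(-3) = -6; t=27
item=10: not <1; t=37
item=12: not <1; t=49
item=-3: <1, total = (-6)+(-3) = -9; t=50
total*t = (-9)*50 = -450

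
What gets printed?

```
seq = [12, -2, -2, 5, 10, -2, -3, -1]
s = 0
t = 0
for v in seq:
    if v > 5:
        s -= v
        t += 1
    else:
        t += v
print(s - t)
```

v=12: >5, s = 0-12 = -12; t=1
v=-2: not >5; t=-1
v=-2: not >5; t=-3
v=5: not >5; t=2
v=10: >5, s = (-12)-10 = -22; t=3
v=-2: not >5; t=1
v=-3: not >5; t=-2
v=-1: not >5; t=-3
s-t = (-22)-(-3) = -19

-19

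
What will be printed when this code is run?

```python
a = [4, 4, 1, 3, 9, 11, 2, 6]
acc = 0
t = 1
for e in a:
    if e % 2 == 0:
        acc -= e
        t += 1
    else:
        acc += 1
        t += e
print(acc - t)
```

e=4: even, acc = 0-4 = -4; t=2
e=4: even, acc = (-4)-4 = -8; t=3
e=1: not even, acc = (-8)+1 = -7; t=4
e=3: not even, acc = (-7)+1 = -6; t=7
e=9: not even, acc = (-6)+1 = -5; t=16
e=11: not even, acc = (-5)+1 = -4; t=27
e=2: even, acc = (-4)-2 = -6; t=28
e=6: even, acc = (-6)-6 = -12; t=29
acc-t = (-12)-29 = -41

-41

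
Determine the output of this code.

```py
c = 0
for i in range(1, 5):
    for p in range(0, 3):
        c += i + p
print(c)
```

42

i=1,p=0: c = 0+1 = 1
i=1,p=1: c = 1+2 = 3
i=1,p=2: c = 3+3 = 6
i=2,p=0: c = 6+2 = 8
i=2,p=1: c = 8+3 = 11
i=2,p=2: c = 11+4 = 15
i=3,p=0: c = 15+3 = 18
i=3,p=1: c = 18+4 = 22
i=3,p=2: c = 22+5 = 27
i=4,p=0: c = 27+4 = 31
i=4,p=1: c = 31+5 = 36
i=4,p=2: c = 36+6 = 42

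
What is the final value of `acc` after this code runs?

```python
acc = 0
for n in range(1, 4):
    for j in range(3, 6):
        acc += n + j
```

n=1,j=3: acc = 0+4 = 4
n=1,j=4: acc = 4+5 = 9
n=1,j=5: acc = 9+6 = 15
n=2,j=3: acc = 15+5 = 20
n=2,j=4: acc = 20+6 = 26
n=2,j=5: acc = 26+7 = 33
n=3,j=3: acc = 33+6 = 39
n=3,j=4: acc = 39+7 = 46
n=3,j=5: acc = 46+8 = 54

54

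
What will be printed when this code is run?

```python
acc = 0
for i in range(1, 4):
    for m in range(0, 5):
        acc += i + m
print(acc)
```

i=1,m=0: acc = 0+1 = 1
i=1,m=1: acc = 1+2 = 3
i=1,m=2: acc = 3+3 = 6
i=1,m=3: acc = 6+4 = 10
i=1,m=4: acc = 10+5 = 15
i=2,m=0: acc = 15+2 = 17
i=2,m=1: acc = 17+3 = 20
i=2,m=2: acc = 20+4 = 24
i=2,m=3: acc = 24+5 = 29
i=2,m=4: acc = 29+6 = 35
i=3,m=0: acc = 35+3 = 38
i=3,m=1: acc = 38+4 = 42
i=3,m=2: acc = 42+5 = 47
i=3,m=3: acc = 47+6 = 53
i=3,m=4: acc = 53+7 = 60

60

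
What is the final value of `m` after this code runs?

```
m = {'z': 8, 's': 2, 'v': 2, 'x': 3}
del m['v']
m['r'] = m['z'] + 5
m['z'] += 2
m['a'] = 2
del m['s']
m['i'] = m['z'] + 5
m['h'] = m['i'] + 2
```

del 'v' → {'z': 8, 's': 2, 'x': 3}
m['r'] = m['z']+5 = 13 → {'z': 8, 's': 2, 'x': 3, 'r': 13}
m['z'] = 8+2 = 10 → {'z': 10, 's': 2, 'x': 3, 'r': 13}
m['a'] = 2 → {'z': 10, 's': 2, 'x': 3, 'r': 13, 'a': 2}
del 's' → {'z': 10, 'x': 3, 'r': 13, 'a': 2}
m['i'] = m['z']+5 = 15 → {'z': 10, 'x': 3, 'r': 13, 'a': 2, 'i': 15}
m['h'] = m['i']+2 = 17 → {'z': 10, 'x': 3, 'r': 13, 'a': 2, 'i': 15, 'h': 17}

{'z': 10, 'x': 3, 'r': 13, 'a': 2, 'i': 15, 'h': 17}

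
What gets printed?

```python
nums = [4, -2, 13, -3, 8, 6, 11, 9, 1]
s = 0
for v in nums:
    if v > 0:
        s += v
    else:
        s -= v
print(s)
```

57

v=4: >0, s = 0+4 = 4
v=-2: not >0, s = 4-(-2) = 6
v=13: >0, s = 6+13 = 19
v=-3: not >0, s = 19-(-3) = 22
v=8: >0, s = 22+8 = 30
v=6: >0, s = 30+6 = 36
v=11: >0, s = 36+11 = 47
v=9: >0, s = 47+9 = 56
v=1: >0, s = 56+1 = 57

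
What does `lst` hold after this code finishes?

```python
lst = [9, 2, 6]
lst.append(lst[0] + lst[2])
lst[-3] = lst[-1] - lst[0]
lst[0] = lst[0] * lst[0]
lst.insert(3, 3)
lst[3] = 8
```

[81, 6, 6, 8, 15]

append lst[0]+lst[2] = 9+6 = 15 → [9, 2, 6, 15]
lst[-3] = lst[-1]-lst[0] = 15-9 = 6 → [9, 6, 6, 15]
lst[0] = lst[0]*lst[0] = 9*9 = 81 → [81, 6, 6, 15]
insert 3 at 3 → [81, 6, 6, 3, 15]
lst[3] = 8 → [81, 6, 6, 8, 15]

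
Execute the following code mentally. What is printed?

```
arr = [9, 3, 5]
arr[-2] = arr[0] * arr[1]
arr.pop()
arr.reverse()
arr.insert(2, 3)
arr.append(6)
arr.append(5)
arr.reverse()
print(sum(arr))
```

50

arr[-2] = arr[0]*arr[1] = 9*3 = 27 → [9, 27, 5]
pop() removes 5 → [9, 27]
reverse → [27, 9]
insert 3 at 2 → [27, 9, 3]
append 6 → [27, 9, 3, 6]
append 5 → [27, 9, 3, 6, 5]
reverse → [5, 6, 3, 9, 27]
sum = 50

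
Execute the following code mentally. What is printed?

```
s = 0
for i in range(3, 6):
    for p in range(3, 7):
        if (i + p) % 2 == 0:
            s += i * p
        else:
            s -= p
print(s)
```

i=3,p=3: even sum, s = 0+9 = 9
i=3,p=4: odd sum, s = 9-4 = 5
i=3,p=5: even sum, s = 5+15 = 20
i=3,p=6: odd sum, s = 20-6 = 14
i=4,p=3: odd sum, s = 14-3 = 11
i=4,p=4: even sum, s = 11+16 = 27
i=4,p=5: odd sum, s = 27-5 = 22
i=4,p=6: even sum, s = 22+24 = 46
i=5,p=3: even sum, s = 46+15 = 61
i=5,p=4: odd sum, s = 61-4 = 57
i=5,p=5: even sum, s = 57+25 = 82
i=5,p=6: odd sum, s = 82-6 = 76

76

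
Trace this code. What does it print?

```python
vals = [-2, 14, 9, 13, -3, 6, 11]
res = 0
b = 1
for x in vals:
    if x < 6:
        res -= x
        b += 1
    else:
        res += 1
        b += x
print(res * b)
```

560

x=-2: <6, res = 0-(-2) = 2; b=2
x=14: not <6, res = 2+1 = 3; b=16
x=9: not <6, res = 3+1 = 4; b=25
x=13: not <6, res = 4+1 = 5; b=38
x=-3: <6, res = 5-(-3) = 8; b=39
x=6: not <6, res = 8+1 = 9; b=45
x=11: not <6, res = 9+1 = 10; b=56
res*b = 10*56 = 560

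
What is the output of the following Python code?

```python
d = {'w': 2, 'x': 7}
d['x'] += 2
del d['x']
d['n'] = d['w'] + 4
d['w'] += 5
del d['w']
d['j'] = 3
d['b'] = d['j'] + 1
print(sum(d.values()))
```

13

d['x'] = 7+2 = 9 → {'w': 2, 'x': 9}
del 'x' → {'w': 2}
d['n'] = d['w']+4 = 6 → {'w': 2, 'n': 6}
d['w'] = 2+5 = 7 → {'w': 7, 'n': 6}
del 'w' → {'n': 6}
d['j'] = 3 → {'n': 6, 'j': 3}
d['b'] = d['j']+1 = 4 → {'n': 6, 'j': 3, 'b': 4}
sum of values = 13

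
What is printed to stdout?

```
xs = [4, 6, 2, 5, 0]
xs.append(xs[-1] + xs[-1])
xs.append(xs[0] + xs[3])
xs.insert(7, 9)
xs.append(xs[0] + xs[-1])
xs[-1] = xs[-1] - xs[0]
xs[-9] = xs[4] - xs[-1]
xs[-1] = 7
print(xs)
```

[-9, 6, 2, 5, 0, 0, 9, 9, 7]

append xs[-1]+xs[-1] = 0+0 = 0 → [4, 6, 2, 5, 0, 0]
append xs[0]+xs[3] = 4+5 = 9 → [4, 6, 2, 5, 0, 0, 9]
insert 9 at 7 → [4, 6, 2, 5, 0, 0, 9, 9]
append xs[0]+xs[-1] = 4+9 = 13 → [4, 6, 2, 5, 0, 0, 9, 9, 13]
xs[-1] = xs[-1]-xs[0] = 13-4 = 9 → [4, 6, 2, 5, 0, 0, 9, 9, 9]
xs[-9] = xs[4]-xs[-1] = 0-9 = -9 → [-9, 6, 2, 5, 0, 0, 9, 9, 9]
xs[-1] = 7 → [-9, 6, 2, 5, 0, 0, 9, 9, 7]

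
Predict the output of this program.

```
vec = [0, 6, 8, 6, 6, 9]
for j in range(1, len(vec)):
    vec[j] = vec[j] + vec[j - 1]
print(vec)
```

[0, 6, 14, 20, 26, 35]

j=1: vec[1] = 6+0 = 6 → [0, 6, 8, 6, 6, 9]
j=2: vec[2] = 8+6 = 14 → [0, 6, 14, 6, 6, 9]
j=3: vec[3] = 6+14 = 20 → [0, 6, 14, 20, 6, 9]
j=4: vec[4] = 6+20 = 26 → [0, 6, 14, 20, 26, 9]
j=5: vec[5] = 9+26 = 35 → [0, 6, 14, 20, 26, 35]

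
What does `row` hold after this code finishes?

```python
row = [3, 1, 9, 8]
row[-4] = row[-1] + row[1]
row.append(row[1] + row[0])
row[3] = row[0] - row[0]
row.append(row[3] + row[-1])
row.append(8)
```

[9, 1, 9, 0, 10, 10, 8]

row[-4] = row[-1]+row[1] = 8+1 = 9 → [9, 1, 9, 8]
append row[1]+row[0] = 1+9 = 10 → [9, 1, 9, 8, 10]
row[3] = row[0]-row[0] = 9-9 = 0 → [9, 1, 9, 0, 10]
append row[3]+row[-1] = 0+10 = 10 → [9, 1, 9, 0, 10, 10]
append 8 → [9, 1, 9, 0, 10, 10, 8]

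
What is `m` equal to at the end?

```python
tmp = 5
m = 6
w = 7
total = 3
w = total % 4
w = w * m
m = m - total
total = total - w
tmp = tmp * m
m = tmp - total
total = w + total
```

30

w = 3%4 = 3
w = 3*6 = 18
m = 6-3 = 3
total = 3-18 = -15
tmp = 5*3 = 15
m = 15-(-15) = 30
total = 18+(-15) = 3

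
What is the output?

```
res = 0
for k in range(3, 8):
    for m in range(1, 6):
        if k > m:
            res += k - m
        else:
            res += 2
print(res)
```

66

k=3,m=1: 3>1, res = 0+2 = 2
k=3,m=2: 3>2, res = 2+1 = 3
k=3,m=3: not 3>3, res = 3+2 = 5
k=3,m=4: not 3>4, res = 5+2 = 7
k=3,m=5: not 3>5, res = 7+2 = 9
k=4,m=1: 4>1, res = 9+3 = 12
k=4,m=2: 4>2, res = 12+2 = 14
k=4,m=3: 4>3, res = 14+1 = 15
k=4,m=4: not 4>4, res = 15+2 = 17
k=4,m=5: not 4>5, res = 17+2 = 19
k=5,m=1: 5>1, res = 19+4 = 23
k=5,m=2: 5>2, res = 23+3 = 26
k=5,m=3: 5>3, res = 26+2 = 28
k=5,m=4: 5>4, res = 28+1 = 29
k=5,m=5: not 5>5, res = 29+2 = 31
k=6,m=1: 6>1, res = 31+5 = 36
k=6,m=2: 6>2, res = 36+4 = 40
k=6,m=3: 6>3, res = 40+3 = 43
k=6,m=4: 6>4, res = 43+2 = 45
k=6,m=5: 6>5, res = 45+1 = 46
k=7,m=1: 7>1, res = 46+6 = 52
k=7,m=2: 7>2, res = 52+5 = 57
k=7,m=3: 7>3, res = 57+4 = 61
k=7,m=4: 7>4, res = 61+3 = 64
k=7,m=5: 7>5, res = 64+2 = 66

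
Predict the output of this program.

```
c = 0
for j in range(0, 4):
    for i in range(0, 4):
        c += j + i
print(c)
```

48

j=0,i=0: c = 0+0 = 0
j=0,i=1: c = 0+1 = 1
j=0,i=2: c = 1+2 = 3
j=0,i=3: c = 3+3 = 6
j=1,i=0: c = 6+1 = 7
j=1,i=1: c = 7+2 = 9
j=1,i=2: c = 9+3 = 12
j=1,i=3: c = 12+4 = 16
j=2,i=0: c = 16+2 = 18
j=2,i=1: c = 18+3 = 21
j=2,i=2: c = 21+4 = 25
j=2,i=3: c = 25+5 = 30
j=3,i=0: c = 30+3 = 33
j=3,i=1: c = 33+4 = 37
j=3,i=2: c = 37+5 = 42
j=3,i=3: c = 42+6 = 48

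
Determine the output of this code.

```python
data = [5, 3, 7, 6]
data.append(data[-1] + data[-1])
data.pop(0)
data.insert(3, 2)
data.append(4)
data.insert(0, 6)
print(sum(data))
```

append data[-1]+data[-1] = 6+6 = 12 → [5, 3, 7, 6, 12]
pop(0) removes 5 → [3, 7, 6, 12]
insert 2 at 3 → [3, 7, 6, 2, 12]
append 4 → [3, 7, 6, 2, 12, 4]
insert 6 at 0 → [6, 3, 7, 6, 2, 12, 4]
sum = 40

40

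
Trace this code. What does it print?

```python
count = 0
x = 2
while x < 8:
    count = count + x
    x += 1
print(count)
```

27

x=2: count = 0+2 = 2
x=3: count = 2+3 = 5
x=4: count = 5+4 = 9
x=5: count = 9+5 = 14
x=6: count = 14+6 = 20
x=7: count = 20+7 = 27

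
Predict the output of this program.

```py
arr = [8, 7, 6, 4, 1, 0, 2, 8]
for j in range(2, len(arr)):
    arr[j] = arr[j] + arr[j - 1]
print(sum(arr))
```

j=2: arr[2] = 6+7 = 13 → [8, 7, 13, 4, 1, 0, 2, 8]
j=3: arr[3] = 4+13 = 17 → [8, 7, 13, 17, 1, 0, 2, 8]
j=4: arr[4] = 1+17 = 18 → [8, 7, 13, 17, 18, 0, 2, 8]
j=5: arr[5] = 0+18 = 18 → [8, 7, 13, 17, 18, 18, 2, 8]
j=6: arr[6] = 2+18 = 20 → [8, 7, 13, 17, 18, 18, 20, 8]
j=7: arr[7] = 8+20 = 28 → [8, 7, 13, 17, 18, 18, 20, 28]
sum = 129

129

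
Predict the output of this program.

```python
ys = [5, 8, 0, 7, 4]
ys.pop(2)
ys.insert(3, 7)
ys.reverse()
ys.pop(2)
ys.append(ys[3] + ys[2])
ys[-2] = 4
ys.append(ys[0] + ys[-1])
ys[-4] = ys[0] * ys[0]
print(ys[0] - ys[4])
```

-9

pop(2) removes 0 → [5, 8, 7, 4]
insert 7 at 3 → [5, 8, 7, 7, 4]
reverse → [4, 7, 7, 8, 5]
pop(2) removes 7 → [4, 7, 8, 5]
append ys[3]+ys[2] = 5+8 = 13 → [4, 7, 8, 5, 13]
ys[-2] = 4 → [4, 7, 8, 4, 13]
append ys[0]+ys[-1] = 4+13 = 17 → [4, 7, 8, 4, 13, 17]
ys[-4] = ys[0]*ys[0] = 4*4 = 16 → [4, 7, 16, 4, 13, 17]
ys[0]-ys[4] = 4-13 = -9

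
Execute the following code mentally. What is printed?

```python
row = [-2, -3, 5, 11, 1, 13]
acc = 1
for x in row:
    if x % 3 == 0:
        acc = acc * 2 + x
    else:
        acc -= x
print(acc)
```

-27

x=-2: not %3==0, acc = 1-(-2) = 3
x=-3: %3==0, acc = 3*2+(-3) = 3
x=5: not %3==0, acc = 3-5 = -2
x=11: not %3==0, acc = (-2)-11 = -13
x=1: not %3==0, acc = (-13)-1 = -14
x=13: not %3==0, acc = (-14)-13 = -27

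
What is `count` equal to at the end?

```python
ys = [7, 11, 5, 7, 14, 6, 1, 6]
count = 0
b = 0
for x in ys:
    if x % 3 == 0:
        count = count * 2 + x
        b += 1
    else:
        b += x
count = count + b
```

x=7: not %3==0; b=7
x=11: not %3==0; b=18
x=5: not %3==0; b=23
x=7: not %3==0; b=30
x=14: not %3==0; b=44
x=6: %3==0, count = 0*2+6 = 6; b=45
x=1: not %3==0; b=46
x=6: %3==0, count = 6*2+6 = 18; b=47
count+b = 18+47 = 65

65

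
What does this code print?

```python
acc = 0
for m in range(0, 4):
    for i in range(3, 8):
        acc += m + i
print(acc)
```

m=0,i=3: acc = 0+3 = 3
m=0,i=4: acc = 3+4 = 7
m=0,i=5: acc = 7+5 = 12
m=0,i=6: acc = 12+6 = 18
m=0,i=7: acc = 18+7 = 25
m=1,i=3: acc = 25+4 = 29
m=1,i=4: acc = 29+5 = 34
m=1,i=5: acc = 34+6 = 40
m=1,i=6: acc = 40+7 = 47
m=1,i=7: acc = 47+8 = 55
m=2,i=3: acc = 55+5 = 60
m=2,i=4: acc = 60+6 = 66
m=2,i=5: acc = 66+7 = 73
m=2,i=6: acc = 73+8 = 81
m=2,i=7: acc = 81+9 = 90
m=3,i=3: acc = 90+6 = 96
m=3,i=4: acc = 96+7 = 103
m=3,i=5: acc = 103+8 = 111
m=3,i=6: acc = 111+9 = 120
m=3,i=7: acc = 120+10 = 130

130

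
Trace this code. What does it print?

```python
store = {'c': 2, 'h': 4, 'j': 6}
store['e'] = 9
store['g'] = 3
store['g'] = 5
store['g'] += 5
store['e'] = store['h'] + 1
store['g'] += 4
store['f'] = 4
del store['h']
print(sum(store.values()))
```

store['e'] = 9 → {'c': 2, 'h': 4, 'j': 6, 'e': 9}
store['g'] = 3 → {'c': 2, 'h': 4, 'j': 6, 'e': 9, 'g': 3}
store['g'] = 5 → {'c': 2, 'h': 4, 'j': 6, 'e': 9, 'g': 5}
store['g'] = 5+5 = 10 → {'c': 2, 'h': 4, 'j': 6, 'e': 9, 'g': 10}
store['e'] = store['h']+1 = 5 → {'c': 2, 'h': 4, 'j': 6, 'e': 5, 'g': 10}
store['g'] = 10+4 = 14 → {'c': 2, 'h': 4, 'j': 6, 'e': 5, 'g': 14}
store['f'] = 4 → {'c': 2, 'h': 4, 'j': 6, 'e': 5, 'g': 14, 'f': 4}
del 'h' → {'c': 2, 'j': 6, 'e': 5, 'g': 14, 'f': 4}
sum of values = 31

31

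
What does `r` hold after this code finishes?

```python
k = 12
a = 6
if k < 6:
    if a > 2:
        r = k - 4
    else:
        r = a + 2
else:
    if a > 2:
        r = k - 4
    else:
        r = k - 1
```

8

k=12, a=6
k < 6 is False; a > 2 is True
→ r = k - 4 = 8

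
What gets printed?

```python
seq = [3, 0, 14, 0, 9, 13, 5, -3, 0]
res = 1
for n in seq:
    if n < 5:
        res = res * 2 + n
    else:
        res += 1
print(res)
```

94

n=3: <5, res = 1*2+3 = 5
n=0: <5, res = 5*2+0 = 10
n=14: not <5, res = 10+1 = 11
n=0: <5, res = 11*2+0 = 22
n=9: not <5, res = 22+1 = 23
n=13: not <5, res = 23+1 = 24
n=5: not <5, res = 24+1 = 25
n=-3: <5, res = 25*2+(-3) = 47
n=0: <5, res = 47*2+0 = 94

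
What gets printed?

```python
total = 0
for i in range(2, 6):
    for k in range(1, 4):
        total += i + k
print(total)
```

66

i=2,k=1: total = 0+3 = 3
i=2,k=2: total = 3+4 = 7
i=2,k=3: total = 7+5 = 12
i=3,k=1: total = 12+4 = 16
i=3,k=2: total = 16+5 = 21
i=3,k=3: total = 21+6 = 27
i=4,k=1: total = 27+5 = 32
i=4,k=2: total = 32+6 = 38
i=4,k=3: total = 38+7 = 45
i=5,k=1: total = 45+6 = 51
i=5,k=2: total = 51+7 = 58
i=5,k=3: total = 58+8 = 66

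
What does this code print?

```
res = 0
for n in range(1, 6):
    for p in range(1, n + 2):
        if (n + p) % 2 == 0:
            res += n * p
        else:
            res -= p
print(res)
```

n=1,p=1: even sum, res = 0+1 = 1
n=1,p=2: odd sum, res = 1-2 = -1
n=2,p=1: odd sum, res = (-1)-1 = -2
n=2,p=2: even sum, res = (-2)+4 = 2
n=2,p=3: odd sum, res = 2-3 = -1
n=3,p=1: even sum, res = (-1)+3 = 2
n=3,p=2: odd sum, res = 2-2 = 0
n=3,p=3: even sum, res = 0+9 = 9
n=3,p=4: odd sum, res = 9-4 = 5
n=4,p=1: odd sum, res = 5-1 = 4
n=4,p=2: even sum, res = 4+8 = 12
n=4,p=3: odd sum, res = 12-3 = 9
n=4,p=4: even sum, res = 9+16 = 25
n=4,p=5: odd sum, res = 25-5 = 20
n=5,p=1: even sum, res = 20+5 = 25
n=5,p=2: odd sum, res = 25-2 = 23
n=5,p=3: even sum, res = 23+15 = 38
n=5,p=4: odd sum, res = 38-4 = 34
n=5,p=5: even sum, res = 34+25 = 59
n=5,p=6: odd sum, res = 59-6 = 53

53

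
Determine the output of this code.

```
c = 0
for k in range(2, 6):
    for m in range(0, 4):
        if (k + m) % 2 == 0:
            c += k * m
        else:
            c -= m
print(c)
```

32

k=2,m=0: even sum, c = 0+0 = 0
k=2,m=1: odd sum, c = 0-1 = -1
k=2,m=2: even sum, c = (-1)+4 = 3
k=2,m=3: odd sum, c = 3-3 = 0
k=3,m=0: odd sum, c = 0-0 = 0
k=3,m=1: even sum, c = 0+3 = 3
k=3,m=2: odd sum, c = 3-2 = 1
k=3,m=3: even sum, c = 1+9 = 10
k=4,m=0: even sum, c = 10+0 = 10
k=4,m=1: odd sum, c = 10-1 = 9
k=4,m=2: even sum, c = 9+8 = 17
k=4,m=3: odd sum, c = 17-3 = 14
k=5,m=0: odd sum, c = 14-0 = 14
k=5,m=1: even sum, c = 14+5 = 19
k=5,m=2: odd sum, c = 19-2 = 17
k=5,m=3: even sum, c = 17+15 = 32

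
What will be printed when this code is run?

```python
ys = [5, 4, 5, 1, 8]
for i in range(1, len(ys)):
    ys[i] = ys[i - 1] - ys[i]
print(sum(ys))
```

i=1: ys[1] = 5-4 = 1 → [5, 1, 5, 1, 8]
i=2: ys[2] = 1-5 = -4 → [5, 1, -4, 1, 8]
i=3: ys[3] = (-4)-1 = -5 → [5, 1, -4, -5, 8]
i=4: ys[4] = (-5)-8 = -13 → [5, 1, -4, -5, -13]
sum = -16

-16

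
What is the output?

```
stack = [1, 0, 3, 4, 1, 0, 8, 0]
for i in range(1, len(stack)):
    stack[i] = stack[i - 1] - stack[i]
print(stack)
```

[1, 1, -2, -6, -7, -7, -15, -15]

i=1: stack[1] = 1-0 = 1 → [1, 1, 3, 4, 1, 0, 8, 0]
i=2: stack[2] = 1-3 = -2 → [1, 1, -2, 4, 1, 0, 8, 0]
i=3: stack[3] = (-2)-4 = -6 → [1, 1, -2, -6, 1, 0, 8, 0]
i=4: stack[4] = (-6)-1 = -7 → [1, 1, -2, -6, -7, 0, 8, 0]
i=5: stack[5] = (-7)-0 = -7 → [1, 1, -2, -6, -7, -7, 8, 0]
i=6: stack[6] = (-7)-8 = -15 → [1, 1, -2, -6, -7, -7, -15, 0]
i=7: stack[7] = (-15)-0 = -15 → [1, 1, -2, -6, -7, -7, -15, -15]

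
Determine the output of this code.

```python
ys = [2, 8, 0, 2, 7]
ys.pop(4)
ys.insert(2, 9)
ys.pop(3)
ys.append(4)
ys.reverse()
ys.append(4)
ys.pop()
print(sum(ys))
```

pop(4) removes 7 → [2, 8, 0, 2]
insert 9 at 2 → [2, 8, 9, 0, 2]
pop(3) removes 0 → [2, 8, 9, 2]
append 4 → [2, 8, 9, 2, 4]
reverse → [4, 2, 9, 8, 2]
append 4 → [4, 2, 9, 8, 2, 4]
pop() removes 4 → [4, 2, 9, 8, 2]
sum = 25

25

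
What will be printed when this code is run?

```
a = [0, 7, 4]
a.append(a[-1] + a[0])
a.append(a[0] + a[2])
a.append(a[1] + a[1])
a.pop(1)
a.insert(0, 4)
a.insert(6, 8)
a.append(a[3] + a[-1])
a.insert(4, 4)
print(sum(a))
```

54

append a[-1]+a[0] = 4+0 = 4 → [0, 7, 4, 4]
append a[0]+a[2] = 0+4 = 4 → [0, 7, 4, 4, 4]
append a[1]+a[1] = 7+7 = 14 → [0, 7, 4, 4, 4, 14]
pop(1) removes 7 → [0, 4, 4, 4, 14]
insert 4 at 0 → [4, 0, 4, 4, 4, 14]
insert 8 at 6 → [4, 0, 4, 4, 4, 14, 8]
append a[3]+a[-1] = 4+8 = 12 → [4, 0, 4, 4, 4, 14, 8, 12]
insert 4 at 4 → [4, 0, 4, 4, 4, 4, 14, 8, 12]
sum = 54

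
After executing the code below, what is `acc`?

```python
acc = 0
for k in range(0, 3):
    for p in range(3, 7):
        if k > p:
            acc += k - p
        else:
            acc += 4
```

k=0,p=3: not 0>3, acc = 0+4 = 4
k=0,p=4: not 0>4, acc = 4+4 = 8
k=0,p=5: not 0>5, acc = 8+4 = 12
k=0,p=6: not 0>6, acc = 12+4 = 16
k=1,p=3: not 1>3, acc = 16+4 = 20
k=1,p=4: not 1>4, acc = 20+4 = 24
k=1,p=5: not 1>5, acc = 24+4 = 28
k=1,p=6: not 1>6, acc = 28+4 = 32
k=2,p=3: not 2>3, acc = 32+4 = 36
k=2,p=4: not 2>4, acc = 36+4 = 40
k=2,p=5: not 2>5, acc = 40+4 = 44
k=2,p=6: not 2>6, acc = 44+4 = 48

48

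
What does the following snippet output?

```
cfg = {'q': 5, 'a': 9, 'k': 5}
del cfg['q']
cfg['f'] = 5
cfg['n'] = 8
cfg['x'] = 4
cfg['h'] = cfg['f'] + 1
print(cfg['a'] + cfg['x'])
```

del 'q' → {'a': 9, 'k': 5}
cfg['f'] = 5 → {'a': 9, 'k': 5, 'f': 5}
cfg['n'] = 8 → {'a': 9, 'k': 5, 'f': 5, 'n': 8}
cfg['x'] = 4 → {'a': 9, 'k': 5, 'f': 5, 'n': 8, 'x': 4}
cfg['h'] = cfg['f']+1 = 6 → {'a': 9, 'k': 5, 'f': 5, 'n': 8, 'x': 4, 'h': 6}
cfg['a']+cfg['x'] = 9+4 = 13

13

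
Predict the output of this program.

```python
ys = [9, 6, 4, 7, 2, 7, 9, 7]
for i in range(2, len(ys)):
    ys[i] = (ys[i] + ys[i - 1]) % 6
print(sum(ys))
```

i=2: ys[2] = (4+6)%6 = 4 → [9, 6, 4, 7, 2, 7, 9, 7]
i=3: ys[3] = (7+4)%6 = 5 → [9, 6, 4, 5, 2, 7, 9, 7]
i=4: ys[4] = (2+5)%6 = 1 → [9, 6, 4, 5, 1, 7, 9, 7]
i=5: ys[5] = (7+1)%6 = 2 → [9, 6, 4, 5, 1, 2, 9, 7]
i=6: ys[6] = (9+2)%6 = 5 → [9, 6, 4, 5, 1, 2, 5, 7]
i=7: ys[7] = (7+5)%6 = 0 → [9, 6, 4, 5, 1, 2, 5, 0]
sum = 32

32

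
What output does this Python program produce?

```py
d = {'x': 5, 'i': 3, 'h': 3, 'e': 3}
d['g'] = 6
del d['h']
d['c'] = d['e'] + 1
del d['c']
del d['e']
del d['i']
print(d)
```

d['g'] = 6 → {'x': 5, 'i': 3, 'h': 3, 'e': 3, 'g': 6}
del 'h' → {'x': 5, 'i': 3, 'e': 3, 'g': 6}
d['c'] = d['e']+1 = 4 → {'x': 5, 'i': 3, 'e': 3, 'g': 6, 'c': 4}
del 'c' → {'x': 5, 'i': 3, 'e': 3, 'g': 6}
del 'e' → {'x': 5, 'i': 3, 'g': 6}
del 'i' → {'x': 5, 'g': 6}

{'x': 5, 'g': 6}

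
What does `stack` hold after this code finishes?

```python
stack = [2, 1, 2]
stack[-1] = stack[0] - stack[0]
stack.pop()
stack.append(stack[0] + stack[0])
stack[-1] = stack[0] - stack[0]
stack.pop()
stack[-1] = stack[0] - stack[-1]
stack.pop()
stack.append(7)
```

[2, 7]

stack[-1] = stack[0]-stack[0] = 2-2 = 0 → [2, 1, 0]
pop() removes 0 → [2, 1]
append stack[0]+stack[0] = 2+2 = 4 → [2, 1, 4]
stack[-1] = stack[0]-stack[0] = 2-2 = 0 → [2, 1, 0]
pop() removes 0 → [2, 1]
stack[-1] = stack[0]-stack[-1] = 2-1 = 1 → [2, 1]
pop() removes 1 → [2]
append 7 → [2, 7]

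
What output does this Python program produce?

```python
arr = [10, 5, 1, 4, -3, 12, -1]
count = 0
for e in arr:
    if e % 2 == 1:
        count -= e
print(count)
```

e=10: not odd
e=5: odd, count = 0-5 = -5
e=1: odd, count = (-5)-1 = -6
e=4: not odd
e=-3: odd, count = (-6)-(-3) = -3
e=12: not odd
e=-1: odd, count = (-3)-(-1) = -2

-2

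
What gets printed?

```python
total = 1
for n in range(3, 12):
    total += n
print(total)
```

n=3: total = 1+3 = 4
n=4: total = 4+4 = 8
n=5: total = 8+5 = 13
n=6: total = 13+6 = 19
n=7: total = 19+7 = 26
n=8: total = 26+8 = 34
n=9: total = 34+9 = 43
n=10: total = 43+10 = 53
n=11: total = 53+11 = 64

64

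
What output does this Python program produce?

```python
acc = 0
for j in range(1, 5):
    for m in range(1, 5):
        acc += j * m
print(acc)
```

j=1,m=1: acc = 0+1 = 1
j=1,m=2: acc = 1+2 = 3
j=1,m=3: acc = 3+3 = 6
j=1,m=4: acc = 6+4 = 10
j=2,m=1: acc = 10+2 = 12
j=2,m=2: acc = 12+4 = 16
j=2,m=3: acc = 16+6 = 22
j=2,m=4: acc = 22+8 = 30
j=3,m=1: acc = 30+3 = 33
j=3,m=2: acc = 33+6 = 39
j=3,m=3: acc = 39+9 = 48
j=3,m=4: acc = 48+12 = 60
j=4,m=1: acc = 60+4 = 64
j=4,m=2: acc = 64+8 = 72
j=4,m=3: acc = 72+12 = 84
j=4,m=4: acc = 84+16 = 100

100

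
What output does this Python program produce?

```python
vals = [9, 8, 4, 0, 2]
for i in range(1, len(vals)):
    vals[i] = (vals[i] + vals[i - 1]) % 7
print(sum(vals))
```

i=1: vals[1] = (8+9)%7 = 3 → [9, 3, 4, 0, 2]
i=2: vals[2] = (4+3)%7 = 0 → [9, 3, 0, 0, 2]
i=3: vals[3] = (0+0)%7 = 0 → [9, 3, 0, 0, 2]
i=4: vals[4] = (2+0)%7 = 2 → [9, 3, 0, 0, 2]
sum = 14

14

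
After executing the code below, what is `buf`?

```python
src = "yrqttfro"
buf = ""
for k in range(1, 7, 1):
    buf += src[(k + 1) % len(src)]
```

k=1: add src[2]='q' → 'q'
k=2: add src[3]='t' → 'qt'
k=3: add src[4]='t' → 'qtt'
k=4: add src[5]='f' → 'qttf'
k=5: add src[6]='r' → 'qttfr'
k=6: add src[7]='o' → 'qttfro'

'qttfro'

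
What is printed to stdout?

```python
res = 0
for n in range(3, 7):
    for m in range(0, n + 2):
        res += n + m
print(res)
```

196

n=3,m=0: res = 0+3 = 3
n=3,m=1: res = 3+4 = 7
n=3,m=2: res = 7+5 = 12
n=3,m=3: res = 12+6 = 18
n=3,m=4: res = 18+7 = 25
n=4,m=0: res = 25+4 = 29
n=4,m=1: res = 29+5 = 34
n=4,m=2: res = 34+6 = 40
n=4,m=3: res = 40+7 = 47
n=4,m=4: res = 47+8 = 55
n=4,m=5: res = 55+9 = 64
n=5,m=0: res = 64+5 = 69
n=5,m=1: res = 69+6 = 75
n=5,m=2: res = 75+7 = 82
n=5,m=3: res = 82+8 = 90
n=5,m=4: res = 90+9 = 99
n=5,m=5: res = 99+10 = 109
n=5,m=6: res = 109+11 = 120
n=6,m=0: res = 120+6 = 126
n=6,m=1: res = 126+7 = 133
n=6,m=2: res = 133+8 = 141
n=6,m=3: res = 141+9 = 150
n=6,m=4: res = 150+10 = 160
n=6,m=5: res = 160+11 = 171
n=6,m=6: res = 171+12 = 183
n=6,m=7: res = 183+13 = 196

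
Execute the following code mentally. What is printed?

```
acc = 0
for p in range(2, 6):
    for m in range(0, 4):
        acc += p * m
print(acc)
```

84

p=2,m=0: acc = 0+0 = 0
p=2,m=1: acc = 0+2 = 2
p=2,m=2: acc = 2+4 = 6
p=2,m=3: acc = 6+6 = 12
p=3,m=0: acc = 12+0 = 12
p=3,m=1: acc = 12+3 = 15
p=3,m=2: acc = 15+6 = 21
p=3,m=3: acc = 21+9 = 30
p=4,m=0: acc = 30+0 = 30
p=4,m=1: acc = 30+4 = 34
p=4,m=2: acc = 34+8 = 42
p=4,m=3: acc = 42+12 = 54
p=5,m=0: acc = 54+0 = 54
p=5,m=1: acc = 54+5 = 59
p=5,m=2: acc = 59+10 = 69
p=5,m=3: acc = 69+15 = 84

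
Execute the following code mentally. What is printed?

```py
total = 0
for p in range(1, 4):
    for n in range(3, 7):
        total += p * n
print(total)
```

108

p=1,n=3: total = 0+3 = 3
p=1,n=4: total = 3+4 = 7
p=1,n=5: total = 7+5 = 12
p=1,n=6: total = 12+6 = 18
p=2,n=3: total = 18+6 = 24
p=2,n=4: total = 24+8 = 32
p=2,n=5: total = 32+10 = 42
p=2,n=6: total = 42+12 = 54
p=3,n=3: total = 54+9 = 63
p=3,n=4: total = 63+12 = 75
p=3,n=5: total = 75+15 = 90
p=3,n=6: total = 90+18 = 108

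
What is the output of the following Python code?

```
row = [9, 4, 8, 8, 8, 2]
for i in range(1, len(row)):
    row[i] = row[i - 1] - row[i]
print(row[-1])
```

i=1: row[1] = 9-4 = 5 → [9, 5, 8, 8, 8, 2]
i=2: row[2] = 5-8 = -3 → [9, 5, -3, 8, 8, 2]
i=3: row[3] = (-3)-8 = -11 → [9, 5, -3, -11, 8, 2]
i=4: row[4] = (-11)-8 = -19 → [9, 5, -3, -11, -19, 2]
i=5: row[5] = (-19)-2 = -21 → [9, 5, -3, -11, -19, -21]

-21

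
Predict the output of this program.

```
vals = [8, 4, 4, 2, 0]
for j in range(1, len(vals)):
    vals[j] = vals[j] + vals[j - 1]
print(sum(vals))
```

j=1: vals[1] = 4+8 = 12 → [8, 12, 4, 2, 0]
j=2: vals[2] = 4+12 = 16 → [8, 12, 16, 2, 0]
j=3: vals[3] = 2+16 = 18 → [8, 12, 16, 18, 0]
j=4: vals[4] = 0+18 = 18 → [8, 12, 16, 18, 18]
sum = 72

72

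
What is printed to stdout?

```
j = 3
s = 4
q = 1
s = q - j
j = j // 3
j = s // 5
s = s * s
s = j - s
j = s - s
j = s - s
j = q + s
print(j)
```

s = 1-3 = -2
j = 3//3 = 1
j = (-2)//5 = -1
s = (-2)*(-2) = 4
s = (-1)-4 = -5
j = (-5)-(-5) = 0
j = (-5)-(-5) = 0
j = 1+(-5) = -4

-4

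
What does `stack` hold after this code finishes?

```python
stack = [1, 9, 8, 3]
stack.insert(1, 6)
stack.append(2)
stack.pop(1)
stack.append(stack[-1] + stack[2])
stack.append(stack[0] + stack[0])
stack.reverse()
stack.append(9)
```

insert 6 at 1 → [1, 6, 9, 8, 3]
append 2 → [1, 6, 9, 8, 3, 2]
pop(1) removes 6 → [1, 9, 8, 3, 2]
append stack[-1]+stack[2] = 2+8 = 10 → [1, 9, 8, 3, 2, 10]
append stack[0]+stack[0] = 1+1 = 2 → [1, 9, 8, 3, 2, 10, 2]
reverse → [2, 10, 2, 3, 8, 9, 1]
append 9 → [2, 10, 2, 3, 8, 9, 1, 9]

[2, 10, 2, 3, 8, 9, 1, 9]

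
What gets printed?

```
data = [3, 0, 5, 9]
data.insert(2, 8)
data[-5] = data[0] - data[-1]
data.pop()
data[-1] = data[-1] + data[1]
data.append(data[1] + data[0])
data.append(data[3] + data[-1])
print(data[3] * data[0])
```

insert 8 at 2 → [3, 0, 8, 5, 9]
data[-5] = data[0]-data[-1] = 3-9 = -6 → [-6, 0, 8, 5, 9]
pop() removes 9 → [-6, 0, 8, 5]
data[-1] = data[-1]+data[1] = 5+0 = 5 → [-6, 0, 8, 5]
append data[1]+data[0] = 0+(-6) = -6 → [-6, 0, 8, 5, -6]
append data[3]+data[-1] = 5+(-6) = -1 → [-6, 0, 8, 5, -6, -1]
data[3]*data[0] = 5*(-6) = -30

-30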